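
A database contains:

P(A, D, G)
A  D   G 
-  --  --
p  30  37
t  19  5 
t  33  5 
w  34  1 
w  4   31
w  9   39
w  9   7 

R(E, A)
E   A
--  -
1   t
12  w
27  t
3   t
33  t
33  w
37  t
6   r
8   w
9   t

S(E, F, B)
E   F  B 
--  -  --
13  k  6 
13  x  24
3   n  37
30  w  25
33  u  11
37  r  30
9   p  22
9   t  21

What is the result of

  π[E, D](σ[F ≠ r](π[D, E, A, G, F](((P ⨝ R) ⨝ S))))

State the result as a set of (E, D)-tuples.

{(3, 19), (3, 33), (33, 19), (33, 33), (33, 34), (33, 4), (33, 9), (9, 19), (9, 33)}

Natural join on A: {(t, 19, 5, 1), (t, 19, 5, 27), (t, 19, 5, 3), (t, 19, 5, 33), (t, 19, 5, 37), (t, 19, 5, 9), (t, 33, 5, 1), (t, 33, 5, 27), (t, 33, 5, 3), (t, 33, 5, 33), (t, 33, 5, 37), (t, 33, 5, 9), (w, 34, 1, 12), (w, 34, 1, 33), (w, 34, 1, 8), (w, 4, 31, 12), (w, 4, 31, 33), (w, 4, 31, 8), (w, 9, 39, 12), (w, 9, 39, 33), (w, 9, 39, 8), (w, 9, 7, 12), (w, 9, 7, 33), (w, 9, 7, 8)}
Natural join on E: {(t, 19, 5, 3, n, 37), (t, 19, 5, 33, u, 11), (t, 19, 5, 37, r, 30), (t, 19, 5, 9, p, 22), (t, 19, 5, 9, t, 21), (t, 33, 5, 3, n, 37), (t, 33, 5, 33, u, 11), (t, 33, 5, 37, r, 30), (t, 33, 5, 9, p, 22), (t, 33, 5, 9, t, 21), (w, 34, 1, 33, u, 11), (w, 4, 31, 33, u, 11), (w, 9, 39, 33, u, 11), (w, 9, 7, 33, u, 11)}
Keep only column(s) D, E, A, G, F: {(19, 3, t, 5, n), (19, 33, t, 5, u), (19, 37, t, 5, r), (19, 9, t, 5, p), (19, 9, t, 5, t), (33, 3, t, 5, n), (33, 33, t, 5, u), (33, 37, t, 5, r), (33, 9, t, 5, p), (33, 9, t, 5, t), (34, 33, w, 1, u), (4, 33, w, 31, u), (9, 33, w, 39, u), (9, 33, w, 7, u)}
Apply σ_{F ≠ r}; surviving tuples: {(19, 3, t, 5, n), (19, 33, t, 5, u), (19, 9, t, 5, p), (19, 9, t, 5, t), (33, 3, t, 5, n), (33, 33, t, 5, u), (33, 9, t, 5, p), (33, 9, t, 5, t), (34, 33, w, 1, u), (4, 33, w, 31, u), (9, 33, w, 39, u), (9, 33, w, 7, u)}
Keep only column(s) E, D (3 duplicate(s) eliminated): {(3, 19), (3, 33), (33, 19), (33, 33), (33, 34), (33, 4), (33, 9), (9, 19), (9, 33)}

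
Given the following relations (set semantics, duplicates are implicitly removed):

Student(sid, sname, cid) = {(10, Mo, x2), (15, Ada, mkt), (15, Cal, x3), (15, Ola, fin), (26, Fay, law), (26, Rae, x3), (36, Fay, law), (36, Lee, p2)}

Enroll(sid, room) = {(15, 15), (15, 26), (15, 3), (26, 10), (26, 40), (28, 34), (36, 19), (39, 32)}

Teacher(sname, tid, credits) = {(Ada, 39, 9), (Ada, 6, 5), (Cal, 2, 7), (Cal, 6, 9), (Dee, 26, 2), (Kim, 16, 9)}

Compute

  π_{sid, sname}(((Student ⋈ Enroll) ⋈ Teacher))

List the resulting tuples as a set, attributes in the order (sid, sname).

Student ⋈ Enroll (natural join on sid): {(15, Ada, mkt, 15), (15, Ada, mkt, 26), (15, Ada, mkt, 3), (15, Cal, x3, 15), (15, Cal, x3, 26), (15, Cal, x3, 3), (15, Ola, fin, 15), (15, Ola, fin, 26), (15, Ola, fin, 3), (26, Fay, law, 10), (26, Fay, law, 40), (26, Rae, x3, 10), (26, Rae, x3, 40), (36, Fay, law, 19), (36, Lee, p2, 19)}
(Student ⋈ Enroll) ⋈ Teacher (natural join on sname): {(15, Ada, mkt, 15, 39, 9), (15, Ada, mkt, 15, 6, 5), (15, Ada, mkt, 26, 39, 9), (15, Ada, mkt, 26, 6, 5), (15, Ada, mkt, 3, 39, 9), (15, Ada, mkt, 3, 6, 5), (15, Cal, x3, 15, 2, 7), (15, Cal, x3, 15, 6, 9), (15, Cal, x3, 26, 2, 7), (15, Cal, x3, 26, 6, 9), (15, Cal, x3, 3, 2, 7), (15, Cal, x3, 3, 6, 9)}
Keep only column(s) sid, sname (10 duplicate(s) eliminated): {(15, Ada), (15, Cal)}

{(15, Ada), (15, Cal)}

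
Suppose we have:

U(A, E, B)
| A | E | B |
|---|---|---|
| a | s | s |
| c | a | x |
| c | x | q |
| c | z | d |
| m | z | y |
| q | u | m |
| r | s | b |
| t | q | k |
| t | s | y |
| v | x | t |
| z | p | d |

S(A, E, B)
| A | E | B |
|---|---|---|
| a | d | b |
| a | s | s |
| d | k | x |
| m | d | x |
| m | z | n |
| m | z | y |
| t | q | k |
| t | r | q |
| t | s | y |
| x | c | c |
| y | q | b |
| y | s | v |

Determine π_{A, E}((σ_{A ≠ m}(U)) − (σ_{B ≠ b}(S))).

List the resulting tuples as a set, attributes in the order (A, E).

Filtering on A ≠ m leaves {(a, s, s), (c, a, x), (c, x, q), (c, z, d), (q, u, m), (r, s, b), (t, q, k), (t, s, y), (v, x, t), (z, p, d)}.
Filtering on B ≠ b leaves {(a, s, s), (d, k, x), (m, d, x), (m, z, n), (m, z, y), (t, q, k), (t, r, q), (t, s, y), (x, c, c), (y, s, v)}.
Set difference of the two operands is {(c, a, x), (c, x, q), (c, z, d), (q, u, m), (r, s, b), (v, x, t), (z, p, d)}.
π_{A, E} gives {(c, a), (c, x), (c, z), (q, u), (r, s), (v, x), (z, p)}.

{(c, a), (c, x), (c, z), (q, u), (r, s), (v, x), (z, p)}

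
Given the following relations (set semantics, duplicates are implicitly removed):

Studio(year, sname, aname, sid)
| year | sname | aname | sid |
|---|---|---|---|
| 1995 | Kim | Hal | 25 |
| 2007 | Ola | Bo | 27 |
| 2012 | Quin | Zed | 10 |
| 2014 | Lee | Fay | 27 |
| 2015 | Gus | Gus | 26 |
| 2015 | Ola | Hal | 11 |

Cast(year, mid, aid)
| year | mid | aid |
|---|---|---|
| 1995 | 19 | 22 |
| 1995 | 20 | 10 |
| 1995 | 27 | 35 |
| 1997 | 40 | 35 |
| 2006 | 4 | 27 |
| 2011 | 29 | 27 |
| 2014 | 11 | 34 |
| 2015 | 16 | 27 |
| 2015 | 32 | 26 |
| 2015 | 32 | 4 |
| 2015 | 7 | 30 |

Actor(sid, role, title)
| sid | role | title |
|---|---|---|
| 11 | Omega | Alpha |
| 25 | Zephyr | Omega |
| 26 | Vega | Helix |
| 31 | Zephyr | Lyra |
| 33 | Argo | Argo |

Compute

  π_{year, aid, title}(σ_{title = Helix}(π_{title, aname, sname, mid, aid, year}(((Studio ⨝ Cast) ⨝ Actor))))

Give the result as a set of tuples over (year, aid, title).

{(2015, 26, Helix), (2015, 27, Helix), (2015, 30, Helix), (2015, 4, Helix)}

Studio ⋈ Cast (natural join on year): {(1995, Kim, Hal, 25, 19, 22), (1995, Kim, Hal, 25, 20, 10), (1995, Kim, Hal, 25, 27, 35), (2014, Lee, Fay, 27, 11, 34), (2015, Gus, Gus, 26, 16, 27), (2015, Gus, Gus, 26, 32, 26), (2015, Gus, Gus, 26, 32, 4), (2015, Gus, Gus, 26, 7, 30), (2015, Ola, Hal, 11, 16, 27), (2015, Ola, Hal, 11, 32, 26), (2015, Ola, Hal, 11, 32, 4), (2015, Ola, Hal, 11, 7, 30)}
(Studio ⨝ Cast) ⋈ Actor (natural join on sid): {(1995, Kim, Hal, 25, 19, 22, Zephyr, Omega), (1995, Kim, Hal, 25, 20, 10, Zephyr, Omega), (1995, Kim, Hal, 25, 27, 35, Zephyr, Omega), (2015, Gus, Gus, 26, 16, 27, Vega, Helix), (2015, Gus, Gus, 26, 32, 26, Vega, Helix), (2015, Gus, Gus, 26, 32, 4, Vega, Helix), (2015, Gus, Gus, 26, 7, 30, Vega, Helix), (2015, Ola, Hal, 11, 16, 27, Omega, Alpha), (2015, Ola, Hal, 11, 32, 26, Omega, Alpha), (2015, Ola, Hal, 11, 32, 4, Omega, Alpha), (2015, Ola, Hal, 11, 7, 30, Omega, Alpha)}
π[title, aname, sname, mid, aid, year]: project onto (title, aname, sname, mid, aid, year) → {(Alpha, Hal, Ola, 16, 27, 2015), (Alpha, Hal, Ola, 32, 26, 2015), (Alpha, Hal, Ola, 32, 4, 2015), (Alpha, Hal, Ola, 7, 30, 2015), (Helix, Gus, Gus, 16, 27, 2015), (Helix, Gus, Gus, 32, 26, 2015), (Helix, Gus, Gus, 32, 4, 2015), (Helix, Gus, Gus, 7, 30, 2015), (Omega, Hal, Kim, 19, 22, 1995), (Omega, Hal, Kim, 20, 10, 1995), (Omega, Hal, Kim, 27, 35, 1995)}
Apply σ_{title = Helix}; surviving tuples: {(Helix, Gus, Gus, 16, 27, 2015), (Helix, Gus, Gus, 32, 26, 2015), (Helix, Gus, Gus, 32, 4, 2015), (Helix, Gus, Gus, 7, 30, 2015)}
π[year, aid, title]: project onto (year, aid, title) → {(2015, 26, Helix), (2015, 27, Helix), (2015, 30, Helix), (2015, 4, Helix)}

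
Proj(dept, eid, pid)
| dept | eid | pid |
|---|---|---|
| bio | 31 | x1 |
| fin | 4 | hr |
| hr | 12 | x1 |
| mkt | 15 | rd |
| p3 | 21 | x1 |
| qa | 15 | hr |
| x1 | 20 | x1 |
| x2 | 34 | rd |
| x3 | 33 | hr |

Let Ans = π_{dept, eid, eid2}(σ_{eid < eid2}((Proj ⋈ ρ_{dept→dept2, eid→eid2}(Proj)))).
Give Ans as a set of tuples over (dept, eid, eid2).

ρ[dept→dept2, eid→eid2]: schema becomes (dept2, eid2, pid); tuples unchanged.
Proj ⋈ ρ_{dept→dept2, eid→eid2}(Proj) (natural join on pid): {(bio, 31, x1, bio, 31), (bio, 31, x1, hr, 12), (bio, 31, x1, p3, 21), (bio, 31, x1, x1, 20), (fin, 4, hr, fin, 4), (fin, 4, hr, qa, 15), (fin, 4, hr, x3, 33), (hr, 12, x1, bio, 31), (hr, 12, x1, hr, 12), (hr, 12, x1, p3, 21), (hr, 12, x1, x1, 20), (mkt, 15, rd, mkt, 15), (mkt, 15, rd, x2, 34), (p3, 21, x1, bio, 31), (p3, 21, x1, hr, 12), (p3, 21, x1, p3, 21), (p3, 21, x1, x1, 20), (qa, 15, hr, fin, 4), (qa, 15, hr, qa, 15), (qa, 15, hr, x3, 33), (x1, 20, x1, bio, 31), (x1, 20, x1, hr, 12), (x1, 20, x1, p3, 21), (x1, 20, x1, x1, 20), (x2, 34, rd, mkt, 15), (x2, 34, rd, x2, 34), (x3, 33, hr, fin, 4), (x3, 33, hr, qa, 15), (x3, 33, hr, x3, 33)}
Filtering on eid < eid2 leaves {(fin, 4, hr, qa, 15), (fin, 4, hr, x3, 33), (hr, 12, x1, bio, 31), (hr, 12, x1, p3, 21), (hr, 12, x1, x1, 20), (mkt, 15, rd, x2, 34), (p3, 21, x1, bio, 31), (qa, 15, hr, x3, 33), (x1, 20, x1, bio, 31), (x1, 20, x1, p3, 21)}.
Projecting to dept, eid, eid2: {(fin, 4, 15), (fin, 4, 33), (hr, 12, 20), (hr, 12, 21), (hr, 12, 31), (mkt, 15, 34), (p3, 21, 31), (qa, 15, 33), (x1, 20, 21), (x1, 20, 31)}

{(fin, 4, 15), (fin, 4, 33), (hr, 12, 20), (hr, 12, 21), (hr, 12, 31), (mkt, 15, 34), (p3, 21, 31), (qa, 15, 33), (x1, 20, 21), (x1, 20, 31)}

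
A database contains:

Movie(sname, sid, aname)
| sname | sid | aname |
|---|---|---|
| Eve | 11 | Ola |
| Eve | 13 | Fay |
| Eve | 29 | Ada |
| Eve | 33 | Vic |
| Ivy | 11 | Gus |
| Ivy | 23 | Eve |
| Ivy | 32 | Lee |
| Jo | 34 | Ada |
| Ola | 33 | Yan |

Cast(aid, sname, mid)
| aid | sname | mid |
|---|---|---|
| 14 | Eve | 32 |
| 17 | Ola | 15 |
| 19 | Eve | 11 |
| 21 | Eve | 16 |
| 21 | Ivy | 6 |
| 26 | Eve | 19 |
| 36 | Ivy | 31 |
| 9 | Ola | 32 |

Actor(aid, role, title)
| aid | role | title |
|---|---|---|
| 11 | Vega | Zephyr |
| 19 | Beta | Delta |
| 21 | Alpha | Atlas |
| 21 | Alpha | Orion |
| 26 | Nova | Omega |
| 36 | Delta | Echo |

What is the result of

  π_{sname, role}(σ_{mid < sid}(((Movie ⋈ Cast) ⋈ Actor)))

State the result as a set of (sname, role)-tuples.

Natural join on sname: {(Eve, 11, Ola, 14, 32), (Eve, 11, Ola, 19, 11), (Eve, 11, Ola, 21, 16), (Eve, 11, Ola, 26, 19), (Eve, 13, Fay, 14, 32), (Eve, 13, Fay, 19, 11), (Eve, 13, Fay, 21, 16), (Eve, 13, Fay, 26, 19), (Eve, 29, Ada, 14, 32), (Eve, 29, Ada, 19, 11), (Eve, 29, Ada, 21, 16), (Eve, 29, Ada, 26, 19), (Eve, 33, Vic, 14, 32), (Eve, 33, Vic, 19, 11), (Eve, 33, Vic, 21, 16), (Eve, 33, Vic, 26, 19), (Ivy, 11, Gus, 21, 6), (Ivy, 11, Gus, 36, 31), (Ivy, 23, Eve, 21, 6), (Ivy, 23, Eve, 36, 31), (Ivy, 32, Lee, 21, 6), (Ivy, 32, Lee, 36, 31), (Ola, 33, Yan, 17, 15), (Ola, 33, Yan, 9, 32)}
Natural join on aid: {(Eve, 11, Ola, 19, 11, Beta, Delta), (Eve, 11, Ola, 21, 16, Alpha, Atlas), (Eve, 11, Ola, 21, 16, Alpha, Orion), (Eve, 11, Ola, 26, 19, Nova, Omega), (Eve, 13, Fay, 19, 11, Beta, Delta), (Eve, 13, Fay, 21, 16, Alpha, Atlas), (Eve, 13, Fay, 21, 16, Alpha, Orion), (Eve, 13, Fay, 26, 19, Nova, Omega), (Eve, 29, Ada, 19, 11, Beta, Delta), (Eve, 29, Ada, 21, 16, Alpha, Atlas), (Eve, 29, Ada, 21, 16, Alpha, Orion), (Eve, 29, Ada, 26, 19, Nova, Omega), (Eve, 33, Vic, 19, 11, Beta, Delta), (Eve, 33, Vic, 21, 16, Alpha, Atlas), (Eve, 33, Vic, 21, 16, Alpha, Orion), (Eve, 33, Vic, 26, 19, Nova, Omega), (Ivy, 11, Gus, 21, 6, Alpha, Atlas), (Ivy, 11, Gus, 21, 6, Alpha, Orion), (Ivy, 11, Gus, 36, 31, Delta, Echo), (Ivy, 23, Eve, 21, 6, Alpha, Atlas), (Ivy, 23, Eve, 21, 6, Alpha, Orion), (Ivy, 23, Eve, 36, 31, Delta, Echo), (Ivy, 32, Lee, 21, 6, Alpha, Atlas), (Ivy, 32, Lee, 21, 6, Alpha, Orion), (Ivy, 32, Lee, 36, 31, Delta, Echo)}
Selection mid < sid: {(Eve, 13, Fay, 19, 11, Beta, Delta), (Eve, 29, Ada, 19, 11, Beta, Delta), (Eve, 29, Ada, 21, 16, Alpha, Atlas), (Eve, 29, Ada, 21, 16, Alpha, Orion), (Eve, 29, Ada, 26, 19, Nova, Omega), (Eve, 33, Vic, 19, 11, Beta, Delta), (Eve, 33, Vic, 21, 16, Alpha, Atlas), (Eve, 33, Vic, 21, 16, Alpha, Orion), (Eve, 33, Vic, 26, 19, Nova, Omega), (Ivy, 11, Gus, 21, 6, Alpha, Atlas), (Ivy, 11, Gus, 21, 6, Alpha, Orion), (Ivy, 23, Eve, 21, 6, Alpha, Atlas), (Ivy, 23, Eve, 21, 6, Alpha, Orion), (Ivy, 32, Lee, 21, 6, Alpha, Atlas), (Ivy, 32, Lee, 21, 6, Alpha, Orion), (Ivy, 32, Lee, 36, 31, Delta, Echo)}
π_{sname, role} gives {(Eve, Alpha), (Eve, Beta), (Eve, Nova), (Ivy, Alpha), (Ivy, Delta)} (11 duplicate(s) eliminated).

{(Eve, Alpha), (Eve, Beta), (Eve, Nova), (Ivy, Alpha), (Ivy, Delta)}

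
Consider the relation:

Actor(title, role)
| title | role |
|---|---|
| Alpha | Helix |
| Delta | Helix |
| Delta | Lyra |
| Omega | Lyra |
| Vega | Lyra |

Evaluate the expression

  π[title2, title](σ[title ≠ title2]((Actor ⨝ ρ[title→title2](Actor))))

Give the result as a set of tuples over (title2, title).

ρ[title→title2]: schema becomes (title2, role); tuples unchanged.
Joining Actor and ρ[title→title2](Actor) on role yields {(Alpha, Helix, Alpha), (Alpha, Helix, Delta), (Delta, Helix, Alpha), (Delta, Helix, Delta), (Delta, Lyra, Delta), (Delta, Lyra, Omega), (Delta, Lyra, Vega), (Omega, Lyra, Delta), (Omega, Lyra, Omega), (Omega, Lyra, Vega), (Vega, Lyra, Delta), (Vega, Lyra, Omega), (Vega, Lyra, Vega)}.
Apply σ_{title ≠ title2}; surviving tuples: {(Alpha, Helix, Delta), (Delta, Helix, Alpha), (Delta, Lyra, Omega), (Delta, Lyra, Vega), (Omega, Lyra, Delta), (Omega, Lyra, Vega), (Vega, Lyra, Delta), (Vega, Lyra, Omega)}
Projecting to title2, title: {(Alpha, Delta), (Delta, Alpha), (Delta, Omega), (Delta, Vega), (Omega, Delta), (Omega, Vega), (Vega, Delta), (Vega, Omega)}

{(Alpha, Delta), (Delta, Alpha), (Delta, Omega), (Delta, Vega), (Omega, Delta), (Omega, Vega), (Vega, Delta), (Vega, Omega)}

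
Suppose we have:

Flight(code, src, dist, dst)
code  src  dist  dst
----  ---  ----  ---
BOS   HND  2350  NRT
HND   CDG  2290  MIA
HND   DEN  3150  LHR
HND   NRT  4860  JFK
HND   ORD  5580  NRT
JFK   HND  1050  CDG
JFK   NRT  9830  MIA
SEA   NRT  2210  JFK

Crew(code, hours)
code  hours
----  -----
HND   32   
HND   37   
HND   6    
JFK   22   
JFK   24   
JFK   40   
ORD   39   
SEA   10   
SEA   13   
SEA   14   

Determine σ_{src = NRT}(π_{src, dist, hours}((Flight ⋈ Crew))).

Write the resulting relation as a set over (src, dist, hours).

{(NRT, 2210, 10), (NRT, 2210, 13), (NRT, 2210, 14), (NRT, 4860, 32), (NRT, 4860, 37), (NRT, 4860, 6), (NRT, 9830, 22), (NRT, 9830, 24), (NRT, 9830, 40)}

Flight ⋈ Crew (natural join on code): {(HND, CDG, 2290, MIA, 32), (HND, CDG, 2290, MIA, 37), (HND, CDG, 2290, MIA, 6), (HND, DEN, 3150, LHR, 32), (HND, DEN, 3150, LHR, 37), (HND, DEN, 3150, LHR, 6), (HND, NRT, 4860, JFK, 32), (HND, NRT, 4860, JFK, 37), (HND, NRT, 4860, JFK, 6), (HND, ORD, 5580, NRT, 32), (HND, ORD, 5580, NRT, 37), (HND, ORD, 5580, NRT, 6), (JFK, HND, 1050, CDG, 22), (JFK, HND, 1050, CDG, 24), (JFK, HND, 1050, CDG, 40), (JFK, NRT, 9830, MIA, 22), (JFK, NRT, 9830, MIA, 24), (JFK, NRT, 9830, MIA, 40), (SEA, NRT, 2210, JFK, 10), (SEA, NRT, 2210, JFK, 13), (SEA, NRT, 2210, JFK, 14)}
Projecting to src, dist, hours: {(CDG, 2290, 32), (CDG, 2290, 37), (CDG, 2290, 6), (DEN, 3150, 32), (DEN, 3150, 37), (DEN, 3150, 6), (HND, 1050, 22), (HND, 1050, 24), (HND, 1050, 40), (NRT, 2210, 10), (NRT, 2210, 13), (NRT, 2210, 14), (NRT, 4860, 32), (NRT, 4860, 37), (NRT, 4860, 6), (NRT, 9830, 22), (NRT, 9830, 24), (NRT, 9830, 40), (ORD, 5580, 32), (ORD, 5580, 37), (ORD, 5580, 6)}
Selection src = NRT: {(NRT, 2210, 10), (NRT, 2210, 13), (NRT, 2210, 14), (NRT, 4860, 32), (NRT, 4860, 37), (NRT, 4860, 6), (NRT, 9830, 22), (NRT, 9830, 24), (NRT, 9830, 40)}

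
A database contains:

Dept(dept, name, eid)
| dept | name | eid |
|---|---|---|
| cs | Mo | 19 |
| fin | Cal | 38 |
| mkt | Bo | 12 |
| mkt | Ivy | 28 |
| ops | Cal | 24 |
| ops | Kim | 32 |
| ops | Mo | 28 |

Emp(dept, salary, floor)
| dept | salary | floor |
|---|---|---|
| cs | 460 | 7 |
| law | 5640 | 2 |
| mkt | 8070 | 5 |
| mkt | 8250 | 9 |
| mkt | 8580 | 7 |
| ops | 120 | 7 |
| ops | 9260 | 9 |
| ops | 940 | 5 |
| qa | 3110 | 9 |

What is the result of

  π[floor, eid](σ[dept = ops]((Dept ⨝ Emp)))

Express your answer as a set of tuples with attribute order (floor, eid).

{(5, 24), (5, 28), (5, 32), (7, 24), (7, 28), (7, 32), (9, 24), (9, 28), (9, 32)}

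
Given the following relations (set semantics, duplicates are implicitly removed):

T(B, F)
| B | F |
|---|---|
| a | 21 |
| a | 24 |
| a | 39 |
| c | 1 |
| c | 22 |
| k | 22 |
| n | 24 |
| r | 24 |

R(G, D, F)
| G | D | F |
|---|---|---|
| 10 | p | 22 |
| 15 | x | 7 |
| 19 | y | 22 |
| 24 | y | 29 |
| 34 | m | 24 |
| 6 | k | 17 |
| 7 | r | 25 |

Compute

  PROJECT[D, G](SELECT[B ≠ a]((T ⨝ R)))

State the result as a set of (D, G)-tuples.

{(m, 34), (p, 10), (y, 19)}

T ⋈ R (natural join on F): {(a, 24, 34, m), (c, 22, 10, p), (c, 22, 19, y), (k, 22, 10, p), (k, 22, 19, y), (n, 24, 34, m), (r, 24, 34, m)}
Selection B ≠ a: {(c, 22, 10, p), (c, 22, 19, y), (k, 22, 10, p), (k, 22, 19, y), (n, 24, 34, m), (r, 24, 34, m)}
Keep only column(s) D, G (3 duplicate(s) eliminated): {(m, 34), (p, 10), (y, 19)}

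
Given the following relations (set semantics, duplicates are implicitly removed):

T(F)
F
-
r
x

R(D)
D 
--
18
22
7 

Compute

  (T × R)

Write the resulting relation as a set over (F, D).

{(r, 18), (r, 22), (r, 7), (x, 18), (x, 22), (x, 7)}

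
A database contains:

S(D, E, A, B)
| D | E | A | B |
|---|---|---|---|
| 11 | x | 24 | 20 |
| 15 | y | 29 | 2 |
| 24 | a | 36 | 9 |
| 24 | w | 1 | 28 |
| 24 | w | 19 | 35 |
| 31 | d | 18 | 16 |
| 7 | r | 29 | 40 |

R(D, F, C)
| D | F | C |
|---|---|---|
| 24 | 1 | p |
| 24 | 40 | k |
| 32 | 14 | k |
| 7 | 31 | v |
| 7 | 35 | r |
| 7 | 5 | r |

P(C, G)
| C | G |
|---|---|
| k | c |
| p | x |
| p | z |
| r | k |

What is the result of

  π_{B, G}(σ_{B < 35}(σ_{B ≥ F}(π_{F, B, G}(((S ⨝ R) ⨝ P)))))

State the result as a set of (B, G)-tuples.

S ⋈ R (natural join on D): {(24, a, 36, 9, 1, p), (24, a, 36, 9, 40, k), (24, w, 1, 28, 1, p), (24, w, 1, 28, 40, k), (24, w, 19, 35, 1, p), (24, w, 19, 35, 40, k), (7, r, 29, 40, 31, v), (7, r, 29, 40, 35, r), (7, r, 29, 40, 5, r)}
(S ⨝ R) ⋈ P (natural join on C): {(24, a, 36, 9, 1, p, x), (24, a, 36, 9, 1, p, z), (24, a, 36, 9, 40, k, c), (24, w, 1, 28, 1, p, x), (24, w, 1, 28, 1, p, z), (24, w, 1, 28, 40, k, c), (24, w, 19, 35, 1, p, x), (24, w, 19, 35, 1, p, z), (24, w, 19, 35, 40, k, c), (7, r, 29, 40, 35, r, k), (7, r, 29, 40, 5, r, k)}
Projecting to F, B, G: {(1, 28, x), (1, 28, z), (1, 35, x), (1, 35, z), (1, 9, x), (1, 9, z), (35, 40, k), (40, 28, c), (40, 35, c), (40, 9, c), (5, 40, k)}
Selection B ≥ F: {(1, 28, x), (1, 28, z), (1, 35, x), (1, 35, z), (1, 9, x), (1, 9, z), (35, 40, k), (5, 40, k)}
Selection B < 35: {(1, 28, x), (1, 28, z), (1, 9, x), (1, 9, z)}
Projecting to B, G: {(28, x), (28, z), (9, x), (9, z)}

{(28, x), (28, z), (9, x), (9, z)}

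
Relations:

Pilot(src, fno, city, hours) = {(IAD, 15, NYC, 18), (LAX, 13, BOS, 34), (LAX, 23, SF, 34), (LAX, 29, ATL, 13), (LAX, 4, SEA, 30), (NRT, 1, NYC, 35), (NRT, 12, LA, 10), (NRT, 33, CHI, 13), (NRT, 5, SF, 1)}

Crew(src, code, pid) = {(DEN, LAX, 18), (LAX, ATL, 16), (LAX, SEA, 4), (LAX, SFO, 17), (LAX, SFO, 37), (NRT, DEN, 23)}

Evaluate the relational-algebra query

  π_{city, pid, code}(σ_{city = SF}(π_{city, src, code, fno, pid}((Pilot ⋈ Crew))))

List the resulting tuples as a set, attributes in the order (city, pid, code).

Joining Pilot and Crew on src yields {(LAX, 13, BOS, 34, ATL, 16), (LAX, 13, BOS, 34, SEA, 4), (LAX, 13, BOS, 34, SFO, 17), (LAX, 13, BOS, 34, SFO, 37), (LAX, 23, SF, 34, ATL, 16), (LAX, 23, SF, 34, SEA, 4), (LAX, 23, SF, 34, SFO, 17), (LAX, 23, SF, 34, SFO, 37), (LAX, 29, ATL, 13, ATL, 16), (LAX, 29, ATL, 13, SEA, 4), (LAX, 29, ATL, 13, SFO, 17), (LAX, 29, ATL, 13, SFO, 37), (LAX, 4, SEA, 30, ATL, 16), (LAX, 4, SEA, 30, SEA, 4), (LAX, 4, SEA, 30, SFO, 17), (LAX, 4, SEA, 30, SFO, 37), (NRT, 1, NYC, 35, DEN, 23), (NRT, 12, LA, 10, DEN, 23), (NRT, 33, CHI, 13, DEN, 23), (NRT, 5, SF, 1, DEN, 23)}.
π_{city, src, code, fno, pid} gives {(ATL, LAX, ATL, 29, 16), (ATL, LAX, SEA, 29, 4), (ATL, LAX, SFO, 29, 17), (ATL, LAX, SFO, 29, 37), (BOS, LAX, ATL, 13, 16), (BOS, LAX, SEA, 13, 4), (BOS, LAX, SFO, 13, 17), (BOS, LAX, SFO, 13, 37), (CHI, NRT, DEN, 33, 23), (LA, NRT, DEN, 12, 23), (NYC, NRT, DEN, 1, 23), (SEA, LAX, ATL, 4, 16), (SEA, LAX, SEA, 4, 4), (SEA, LAX, SFO, 4, 17), (SEA, LAX, SFO, 4, 37), (SF, LAX, ATL, 23, 16), (SF, LAX, SEA, 23, 4), (SF, LAX, SFO, 23, 17), (SF, LAX, SFO, 23, 37), (SF, NRT, DEN, 5, 23)}.
Apply σ_{city = SF}; surviving tuples: {(SF, LAX, ATL, 23, 16), (SF, LAX, SEA, 23, 4), (SF, LAX, SFO, 23, 17), (SF, LAX, SFO, 23, 37), (SF, NRT, DEN, 5, 23)}
π_{city, pid, code} gives {(SF, 16, ATL), (SF, 17, SFO), (SF, 23, DEN), (SF, 37, SFO), (SF, 4, SEA)}.

{(SF, 16, ATL), (SF, 17, SFO), (SF, 23, DEN), (SF, 37, SFO), (SF, 4, SEA)}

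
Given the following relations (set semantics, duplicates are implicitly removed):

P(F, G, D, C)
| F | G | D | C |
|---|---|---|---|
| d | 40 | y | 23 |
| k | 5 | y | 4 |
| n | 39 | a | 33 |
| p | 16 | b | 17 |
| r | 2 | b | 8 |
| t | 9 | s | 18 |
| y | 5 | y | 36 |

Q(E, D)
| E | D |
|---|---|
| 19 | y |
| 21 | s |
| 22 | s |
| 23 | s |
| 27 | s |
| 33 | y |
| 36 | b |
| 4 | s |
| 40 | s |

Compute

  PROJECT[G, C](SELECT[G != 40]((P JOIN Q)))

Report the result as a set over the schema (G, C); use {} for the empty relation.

{(16, 17), (2, 8), (5, 36), (5, 4), (9, 18)}

Joining P and Q on D yields {(d, 40, y, 23, 19), (d, 40, y, 23, 33), (k, 5, y, 4, 19), (k, 5, y, 4, 33), (p, 16, b, 17, 36), (r, 2, b, 8, 36), (t, 9, s, 18, 21), (t, 9, s, 18, 22), (t, 9, s, 18, 23), (t, 9, s, 18, 27), (t, 9, s, 18, 4), (t, 9, s, 18, 40), (y, 5, y, 36, 19), (y, 5, y, 36, 33)}.
Selection G != 40: {(k, 5, y, 4, 19), (k, 5, y, 4, 33), (p, 16, b, 17, 36), (r, 2, b, 8, 36), (t, 9, s, 18, 21), (t, 9, s, 18, 22), (t, 9, s, 18, 23), (t, 9, s, 18, 27), (t, 9, s, 18, 4), (t, 9, s, 18, 40), (y, 5, y, 36, 19), (y, 5, y, 36, 33)}
π_{G, C} gives {(16, 17), (2, 8), (5, 36), (5, 4), (9, 18)} (7 duplicate(s) eliminated).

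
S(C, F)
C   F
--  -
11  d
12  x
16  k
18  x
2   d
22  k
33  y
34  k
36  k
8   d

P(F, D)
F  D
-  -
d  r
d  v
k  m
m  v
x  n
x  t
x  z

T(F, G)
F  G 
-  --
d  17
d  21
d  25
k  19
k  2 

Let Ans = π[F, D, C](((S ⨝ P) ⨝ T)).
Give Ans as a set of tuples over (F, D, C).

{(d, r, 11), (d, r, 2), (d, r, 8), (d, v, 11), (d, v, 2), (d, v, 8), (k, m, 16), (k, m, 22), (k, m, 34), (k, m, 36)}

S ⋈ P (natural join on F): {(11, d, r), (11, d, v), (12, x, n), (12, x, t), (12, x, z), (16, k, m), (18, x, n), (18, x, t), (18, x, z), (2, d, r), (2, d, v), (22, k, m), (34, k, m), (36, k, m), (8, d, r), (8, d, v)}
(S ⨝ P) ⋈ T (natural join on F): {(11, d, r, 17), (11, d, r, 21), (11, d, r, 25), (11, d, v, 17), (11, d, v, 21), (11, d, v, 25), (16, k, m, 19), (16, k, m, 2), (2, d, r, 17), (2, d, r, 21), (2, d, r, 25), (2, d, v, 17), (2, d, v, 21), (2, d, v, 25), (22, k, m, 19), (22, k, m, 2), (34, k, m, 19), (34, k, m, 2), (36, k, m, 19), (36, k, m, 2), (8, d, r, 17), (8, d, r, 21), (8, d, r, 25), (8, d, v, 17), (8, d, v, 21), (8, d, v, 25)}
Keep only column(s) F, D, C (16 duplicate(s) eliminated): {(d, r, 11), (d, r, 2), (d, r, 8), (d, v, 11), (d, v, 2), (d, v, 8), (k, m, 16), (k, m, 22), (k, m, 34), (k, m, 36)}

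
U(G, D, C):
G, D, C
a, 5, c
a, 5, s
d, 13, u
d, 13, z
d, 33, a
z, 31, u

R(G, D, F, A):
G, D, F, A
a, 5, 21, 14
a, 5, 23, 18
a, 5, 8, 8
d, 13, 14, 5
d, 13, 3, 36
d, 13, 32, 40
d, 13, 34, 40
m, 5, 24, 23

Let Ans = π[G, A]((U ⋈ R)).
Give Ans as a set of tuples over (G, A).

U ⋈ R (natural join on G, D): {(a, 5, c, 21, 14), (a, 5, c, 23, 18), (a, 5, c, 8, 8), (a, 5, s, 21, 14), (a, 5, s, 23, 18), (a, 5, s, 8, 8), (d, 13, u, 14, 5), (d, 13, u, 3, 36), (d, 13, u, 32, 40), (d, 13, u, 34, 40), (d, 13, z, 14, 5), (d, 13, z, 3, 36), (d, 13, z, 32, 40), (d, 13, z, 34, 40)}
π_{G, A} gives {(a, 14), (a, 18), (a, 8), (d, 36), (d, 40), (d, 5)} (8 duplicate(s) eliminated).

{(a, 14), (a, 18), (a, 8), (d, 36), (d, 40), (d, 5)}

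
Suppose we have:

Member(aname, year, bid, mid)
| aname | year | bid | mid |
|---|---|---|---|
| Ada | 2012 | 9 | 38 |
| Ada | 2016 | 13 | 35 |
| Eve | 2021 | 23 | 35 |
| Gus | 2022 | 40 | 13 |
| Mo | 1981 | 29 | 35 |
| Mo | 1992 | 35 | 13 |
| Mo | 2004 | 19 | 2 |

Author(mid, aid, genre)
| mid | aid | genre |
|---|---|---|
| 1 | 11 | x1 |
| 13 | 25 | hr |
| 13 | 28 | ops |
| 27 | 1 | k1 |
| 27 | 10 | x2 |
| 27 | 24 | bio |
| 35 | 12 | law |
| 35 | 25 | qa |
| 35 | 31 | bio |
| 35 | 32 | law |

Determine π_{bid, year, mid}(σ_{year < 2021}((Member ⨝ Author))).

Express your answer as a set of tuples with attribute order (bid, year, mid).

Member ⋈ Author (natural join on mid): {(Ada, 2016, 13, 35, 12, law), (Ada, 2016, 13, 35, 25, qa), (Ada, 2016, 13, 35, 31, bio), (Ada, 2016, 13, 35, 32, law), (Eve, 2021, 23, 35, 12, law), (Eve, 2021, 23, 35, 25, qa), (Eve, 2021, 23, 35, 31, bio), (Eve, 2021, 23, 35, 32, law), (Gus, 2022, 40, 13, 25, hr), (Gus, 2022, 40, 13, 28, ops), (Mo, 1981, 29, 35, 12, law), (Mo, 1981, 29, 35, 25, qa), (Mo, 1981, 29, 35, 31, bio), (Mo, 1981, 29, 35, 32, law), (Mo, 1992, 35, 13, 25, hr), (Mo, 1992, 35, 13, 28, ops)}
Selection year < 2021: {(Ada, 2016, 13, 35, 12, law), (Ada, 2016, 13, 35, 25, qa), (Ada, 2016, 13, 35, 31, bio), (Ada, 2016, 13, 35, 32, law), (Mo, 1981, 29, 35, 12, law), (Mo, 1981, 29, 35, 25, qa), (Mo, 1981, 29, 35, 31, bio), (Mo, 1981, 29, 35, 32, law), (Mo, 1992, 35, 13, 25, hr), (Mo, 1992, 35, 13, 28, ops)}
Projecting to bid, year, mid (7 duplicate(s) eliminated): {(13, 2016, 35), (29, 1981, 35), (35, 1992, 13)}

{(13, 2016, 35), (29, 1981, 35), (35, 1992, 13)}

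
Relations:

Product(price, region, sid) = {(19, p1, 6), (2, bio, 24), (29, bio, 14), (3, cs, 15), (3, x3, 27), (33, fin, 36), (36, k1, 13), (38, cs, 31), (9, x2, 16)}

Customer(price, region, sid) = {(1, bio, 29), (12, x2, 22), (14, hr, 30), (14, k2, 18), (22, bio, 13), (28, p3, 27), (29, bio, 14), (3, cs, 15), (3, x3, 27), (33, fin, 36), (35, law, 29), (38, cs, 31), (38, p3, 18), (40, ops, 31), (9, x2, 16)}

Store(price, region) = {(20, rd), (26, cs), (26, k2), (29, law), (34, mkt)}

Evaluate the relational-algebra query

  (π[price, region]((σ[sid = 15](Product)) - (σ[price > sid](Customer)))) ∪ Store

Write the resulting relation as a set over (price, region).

{(20, rd), (26, cs), (26, k2), (29, law), (3, cs), (34, mkt)}

Selection sid = 15: {(3, cs, 15)}
Selection price > sid: {(22, bio, 13), (28, p3, 27), (29, bio, 14), (35, law, 29), (38, cs, 31), (38, p3, 18), (40, ops, 31)}
Set difference of the two operands is {(3, cs, 15)}.
Keep only column(s) price, region: {(3, cs)}
Set union of the two operands is {(20, rd), (26, cs), (26, k2), (29, law), (3, cs), (34, mkt)}.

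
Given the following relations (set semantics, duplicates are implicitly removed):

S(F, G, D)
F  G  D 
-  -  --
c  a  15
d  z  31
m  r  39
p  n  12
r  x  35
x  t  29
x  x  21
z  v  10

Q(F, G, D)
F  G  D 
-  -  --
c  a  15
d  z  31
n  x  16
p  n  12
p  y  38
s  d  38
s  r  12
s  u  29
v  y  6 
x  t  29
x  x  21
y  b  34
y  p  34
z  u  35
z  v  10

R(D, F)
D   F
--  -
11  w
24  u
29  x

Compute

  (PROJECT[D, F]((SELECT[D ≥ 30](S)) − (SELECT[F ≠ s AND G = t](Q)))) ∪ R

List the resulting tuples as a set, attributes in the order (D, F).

Selection D ≥ 30: {(d, z, 31), (m, r, 39), (r, x, 35)}
Selection F ≠ s AND G = t: {(x, t, 29)}
Difference: {(d, z, 31), (m, r, 39), (r, x, 35)} with {(x, t, 29)} → {(d, z, 31), (m, r, 39), (r, x, 35)}
Projecting to D, F: {(31, d), (35, r), (39, m)}
Union: {(31, d), (35, r), (39, m)} with {(11, w), (24, u), (29, x)} → {(11, w), (24, u), (29, x), (31, d), (35, r), (39, m)}

{(11, w), (24, u), (29, x), (31, d), (35, r), (39, m)}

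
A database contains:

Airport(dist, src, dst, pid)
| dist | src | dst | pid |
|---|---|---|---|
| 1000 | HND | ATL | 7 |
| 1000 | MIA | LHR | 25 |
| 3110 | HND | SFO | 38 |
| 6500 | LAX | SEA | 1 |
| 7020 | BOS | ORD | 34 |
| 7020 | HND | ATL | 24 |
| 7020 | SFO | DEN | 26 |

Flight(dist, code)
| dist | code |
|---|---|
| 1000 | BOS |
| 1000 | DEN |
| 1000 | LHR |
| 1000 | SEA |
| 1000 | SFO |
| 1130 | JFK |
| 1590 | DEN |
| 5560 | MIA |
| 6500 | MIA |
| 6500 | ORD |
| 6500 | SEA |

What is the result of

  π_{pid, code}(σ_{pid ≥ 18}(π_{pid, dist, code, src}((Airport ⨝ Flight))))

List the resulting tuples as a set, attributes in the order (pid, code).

Airport ⋈ Flight (natural join on dist): {(1000, HND, ATL, 7, BOS), (1000, HND, ATL, 7, DEN), (1000, HND, ATL, 7, LHR), (1000, HND, ATL, 7, SEA), (1000, HND, ATL, 7, SFO), (1000, MIA, LHR, 25, BOS), (1000, MIA, LHR, 25, DEN), (1000, MIA, LHR, 25, LHR), (1000, MIA, LHR, 25, SEA), (1000, MIA, LHR, 25, SFO), (6500, LAX, SEA, 1, MIA), (6500, LAX, SEA, 1, ORD), (6500, LAX, SEA, 1, SEA)}
Keep only column(s) pid, dist, code, src: {(1, 6500, MIA, LAX), (1, 6500, ORD, LAX), (1, 6500, SEA, LAX), (25, 1000, BOS, MIA), (25, 1000, DEN, MIA), (25, 1000, LHR, MIA), (25, 1000, SEA, MIA), (25, 1000, SFO, MIA), (7, 1000, BOS, HND), (7, 1000, DEN, HND), (7, 1000, LHR, HND), (7, 1000, SEA, HND), (7, 1000, SFO, HND)}
Filtering on pid ≥ 18 leaves {(25, 1000, BOS, MIA), (25, 1000, DEN, MIA), (25, 1000, LHR, MIA), (25, 1000, SEA, MIA), (25, 1000, SFO, MIA)}.
Keep only column(s) pid, code: {(25, BOS), (25, DEN), (25, LHR), (25, SEA), (25, SFO)}

{(25, BOS), (25, DEN), (25, LHR), (25, SEA), (25, SFO)}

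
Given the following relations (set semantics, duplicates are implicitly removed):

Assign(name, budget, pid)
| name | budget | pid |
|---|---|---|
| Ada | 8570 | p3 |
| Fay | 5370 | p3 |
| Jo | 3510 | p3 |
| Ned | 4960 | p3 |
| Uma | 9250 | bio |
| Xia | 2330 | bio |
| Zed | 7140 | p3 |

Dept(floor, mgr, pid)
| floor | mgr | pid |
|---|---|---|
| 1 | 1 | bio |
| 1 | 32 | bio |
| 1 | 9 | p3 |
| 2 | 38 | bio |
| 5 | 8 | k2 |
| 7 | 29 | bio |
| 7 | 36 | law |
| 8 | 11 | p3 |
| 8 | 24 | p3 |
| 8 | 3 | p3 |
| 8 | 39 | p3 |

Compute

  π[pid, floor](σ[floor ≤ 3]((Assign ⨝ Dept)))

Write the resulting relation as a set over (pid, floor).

Natural join on pid: {(Ada, 8570, p3, 1, 9), (Ada, 8570, p3, 8, 11), (Ada, 8570, p3, 8, 24), (Ada, 8570, p3, 8, 3), (Ada, 8570, p3, 8, 39), (Fay, 5370, p3, 1, 9), (Fay, 5370, p3, 8, 11), (Fay, 5370, p3, 8, 24), (Fay, 5370, p3, 8, 3), (Fay, 5370, p3, 8, 39), (Jo, 3510, p3, 1, 9), (Jo, 3510, p3, 8, 11), (Jo, 3510, p3, 8, 24), (Jo, 3510, p3, 8, 3), (Jo, 3510, p3, 8, 39), (Ned, 4960, p3, 1, 9), (Ned, 4960, p3, 8, 11), (Ned, 4960, p3, 8, 24), (Ned, 4960, p3, 8, 3), (Ned, 4960, p3, 8, 39), (Uma, 9250, bio, 1, 1), (Uma, 9250, bio, 1, 32), (Uma, 9250, bio, 2, 38), (Uma, 9250, bio, 7, 29), (Xia, 2330, bio, 1, 1), (Xia, 2330, bio, 1, 32), (Xia, 2330, bio, 2, 38), (Xia, 2330, bio, 7, 29), (Zed, 7140, p3, 1, 9), (Zed, 7140, p3, 8, 11), (Zed, 7140, p3, 8, 24), (Zed, 7140, p3, 8, 3), (Zed, 7140, p3, 8, 39)}
Apply σ_{floor ≤ 3}; surviving tuples: {(Ada, 8570, p3, 1, 9), (Fay, 5370, p3, 1, 9), (Jo, 3510, p3, 1, 9), (Ned, 4960, p3, 1, 9), (Uma, 9250, bio, 1, 1), (Uma, 9250, bio, 1, 32), (Uma, 9250, bio, 2, 38), (Xia, 2330, bio, 1, 1), (Xia, 2330, bio, 1, 32), (Xia, 2330, bio, 2, 38), (Zed, 7140, p3, 1, 9)}
π_{pid, floor} gives {(bio, 1), (bio, 2), (p3, 1)} (8 duplicate(s) eliminated).

{(bio, 1), (bio, 2), (p3, 1)}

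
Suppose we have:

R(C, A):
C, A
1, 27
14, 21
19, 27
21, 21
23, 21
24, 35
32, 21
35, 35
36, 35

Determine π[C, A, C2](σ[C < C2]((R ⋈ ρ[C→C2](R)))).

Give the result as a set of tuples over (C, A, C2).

{(1, 27, 19), (14, 21, 21), (14, 21, 23), (14, 21, 32), (21, 21, 23), (21, 21, 32), (23, 21, 32), (24, 35, 35), (24, 35, 36), (35, 35, 36)}

ρ[C→C2]: schema becomes (C2, A); tuples unchanged.
Natural join on A: {(1, 27, 1), (1, 27, 19), (14, 21, 14), (14, 21, 21), (14, 21, 23), (14, 21, 32), (19, 27, 1), (19, 27, 19), (21, 21, 14), (21, 21, 21), (21, 21, 23), (21, 21, 32), (23, 21, 14), (23, 21, 21), (23, 21, 23), (23, 21, 32), (24, 35, 24), (24, 35, 35), (24, 35, 36), (32, 21, 14), (32, 21, 21), (32, 21, 23), (32, 21, 32), (35, 35, 24), (35, 35, 35), (35, 35, 36), (36, 35, 24), (36, 35, 35), (36, 35, 36)}
Selection C < C2: {(1, 27, 19), (14, 21, 21), (14, 21, 23), (14, 21, 32), (21, 21, 23), (21, 21, 32), (23, 21, 32), (24, 35, 35), (24, 35, 36), (35, 35, 36)}
π_{C, A, C2} gives {(1, 27, 19), (14, 21, 21), (14, 21, 23), (14, 21, 32), (21, 21, 23), (21, 21, 32), (23, 21, 32), (24, 35, 35), (24, 35, 36), (35, 35, 36)}.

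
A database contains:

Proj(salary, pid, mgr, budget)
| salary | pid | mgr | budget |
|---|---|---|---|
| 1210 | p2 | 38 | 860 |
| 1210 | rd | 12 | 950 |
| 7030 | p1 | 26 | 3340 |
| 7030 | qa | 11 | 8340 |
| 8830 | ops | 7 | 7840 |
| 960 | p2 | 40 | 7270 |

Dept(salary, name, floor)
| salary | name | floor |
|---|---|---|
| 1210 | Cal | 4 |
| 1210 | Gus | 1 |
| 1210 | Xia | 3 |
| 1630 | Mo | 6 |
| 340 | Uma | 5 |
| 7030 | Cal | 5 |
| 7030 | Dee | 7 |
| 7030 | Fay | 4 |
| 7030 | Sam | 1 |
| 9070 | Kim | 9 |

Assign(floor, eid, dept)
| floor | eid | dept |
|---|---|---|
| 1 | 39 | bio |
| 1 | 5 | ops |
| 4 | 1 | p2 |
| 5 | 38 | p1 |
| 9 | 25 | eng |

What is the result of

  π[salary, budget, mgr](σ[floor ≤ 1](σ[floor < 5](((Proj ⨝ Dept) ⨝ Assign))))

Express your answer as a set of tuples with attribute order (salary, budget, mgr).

{(1210, 860, 38), (1210, 950, 12), (7030, 3340, 26), (7030, 8340, 11)}

Joining Proj and Dept on salary yields {(1210, p2, 38, 860, Cal, 4), (1210, p2, 38, 860, Gus, 1), (1210, p2, 38, 860, Xia, 3), (1210, rd, 12, 950, Cal, 4), (1210, rd, 12, 950, Gus, 1), (1210, rd, 12, 950, Xia, 3), (7030, p1, 26, 3340, Cal, 5), (7030, p1, 26, 3340, Dee, 7), (7030, p1, 26, 3340, Fay, 4), (7030, p1, 26, 3340, Sam, 1), (7030, qa, 11, 8340, Cal, 5), (7030, qa, 11, 8340, Dee, 7), (7030, qa, 11, 8340, Fay, 4), (7030, qa, 11, 8340, Sam, 1)}.
Joining (Proj ⨝ Dept) and Assign on floor yields {(1210, p2, 38, 860, Cal, 4, 1, p2), (1210, p2, 38, 860, Gus, 1, 39, bio), (1210, p2, 38, 860, Gus, 1, 5, ops), (1210, rd, 12, 950, Cal, 4, 1, p2), (1210, rd, 12, 950, Gus, 1, 39, bio), (1210, rd, 12, 950, Gus, 1, 5, ops), (7030, p1, 26, 3340, Cal, 5, 38, p1), (7030, p1, 26, 3340, Fay, 4, 1, p2), (7030, p1, 26, 3340, Sam, 1, 39, bio), (7030, p1, 26, 3340, Sam, 1, 5, ops), (7030, qa, 11, 8340, Cal, 5, 38, p1), (7030, qa, 11, 8340, Fay, 4, 1, p2), (7030, qa, 11, 8340, Sam, 1, 39, bio), (7030, qa, 11, 8340, Sam, 1, 5, ops)}.
σ[floor < 5]: keep tuples satisfying floor < 5 → {(1210, p2, 38, 860, Cal, 4, 1, p2), (1210, p2, 38, 860, Gus, 1, 39, bio), (1210, p2, 38, 860, Gus, 1, 5, ops), (1210, rd, 12, 950, Cal, 4, 1, p2), (1210, rd, 12, 950, Gus, 1, 39, bio), (1210, rd, 12, 950, Gus, 1, 5, ops), (7030, p1, 26, 3340, Fay, 4, 1, p2), (7030, p1, 26, 3340, Sam, 1, 39, bio), (7030, p1, 26, 3340, Sam, 1, 5, ops), (7030, qa, 11, 8340, Fay, 4, 1, p2), (7030, qa, 11, 8340, Sam, 1, 39, bio), (7030, qa, 11, 8340, Sam, 1, 5, ops)}
σ[floor ≤ 1]: keep tuples satisfying floor ≤ 1 → {(1210, p2, 38, 860, Gus, 1, 39, bio), (1210, p2, 38, 860, Gus, 1, 5, ops), (1210, rd, 12, 950, Gus, 1, 39, bio), (1210, rd, 12, 950, Gus, 1, 5, ops), (7030, p1, 26, 3340, Sam, 1, 39, bio), (7030, p1, 26, 3340, Sam, 1, 5, ops), (7030, qa, 11, 8340, Sam, 1, 39, bio), (7030, qa, 11, 8340, Sam, 1, 5, ops)}
Keep only column(s) salary, budget, mgr (4 duplicate(s) eliminated): {(1210, 860, 38), (1210, 950, 12), (7030, 3340, 26), (7030, 8340, 11)}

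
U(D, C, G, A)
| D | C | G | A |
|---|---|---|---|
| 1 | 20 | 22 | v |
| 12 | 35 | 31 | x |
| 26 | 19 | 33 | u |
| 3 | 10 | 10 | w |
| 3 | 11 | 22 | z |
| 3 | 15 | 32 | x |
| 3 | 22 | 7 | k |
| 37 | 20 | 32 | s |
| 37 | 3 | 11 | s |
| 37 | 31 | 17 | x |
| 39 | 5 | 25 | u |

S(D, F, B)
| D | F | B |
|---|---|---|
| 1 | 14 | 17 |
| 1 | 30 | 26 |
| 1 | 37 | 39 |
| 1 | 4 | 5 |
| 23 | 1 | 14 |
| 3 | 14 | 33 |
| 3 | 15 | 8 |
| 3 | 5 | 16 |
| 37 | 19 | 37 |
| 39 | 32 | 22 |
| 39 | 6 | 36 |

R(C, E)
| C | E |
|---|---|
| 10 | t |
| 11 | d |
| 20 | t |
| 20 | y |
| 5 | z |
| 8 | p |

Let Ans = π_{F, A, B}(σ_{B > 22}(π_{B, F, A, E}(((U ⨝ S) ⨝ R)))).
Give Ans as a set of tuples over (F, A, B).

U ⋈ S (natural join on D): {(1, 20, 22, v, 14, 17), (1, 20, 22, v, 30, 26), (1, 20, 22, v, 37, 39), (1, 20, 22, v, 4, 5), (3, 10, 10, w, 14, 33), (3, 10, 10, w, 15, 8), (3, 10, 10, w, 5, 16), (3, 11, 22, z, 14, 33), (3, 11, 22, z, 15, 8), (3, 11, 22, z, 5, 16), (3, 15, 32, x, 14, 33), (3, 15, 32, x, 15, 8), (3, 15, 32, x, 5, 16), (3, 22, 7, k, 14, 33), (3, 22, 7, k, 15, 8), (3, 22, 7, k, 5, 16), (37, 20, 32, s, 19, 37), (37, 3, 11, s, 19, 37), (37, 31, 17, x, 19, 37), (39, 5, 25, u, 32, 22), (39, 5, 25, u, 6, 36)}
(U ⨝ S) ⋈ R (natural join on C): {(1, 20, 22, v, 14, 17, t), (1, 20, 22, v, 14, 17, y), (1, 20, 22, v, 30, 26, t), (1, 20, 22, v, 30, 26, y), (1, 20, 22, v, 37, 39, t), (1, 20, 22, v, 37, 39, y), (1, 20, 22, v, 4, 5, t), (1, 20, 22, v, 4, 5, y), (3, 10, 10, w, 14, 33, t), (3, 10, 10, w, 15, 8, t), (3, 10, 10, w, 5, 16, t), (3, 11, 22, z, 14, 33, d), (3, 11, 22, z, 15, 8, d), (3, 11, 22, z, 5, 16, d), (37, 20, 32, s, 19, 37, t), (37, 20, 32, s, 19, 37, y), (39, 5, 25, u, 32, 22, z), (39, 5, 25, u, 6, 36, z)}
π_{B, F, A, E} gives {(16, 5, w, t), (16, 5, z, d), (17, 14, v, t), (17, 14, v, y), (22, 32, u, z), (26, 30, v, t), (26, 30, v, y), (33, 14, w, t), (33, 14, z, d), (36, 6, u, z), (37, 19, s, t), (37, 19, s, y), (39, 37, v, t), (39, 37, v, y), (5, 4, v, t), (5, 4, v, y), (8, 15, w, t), (8, 15, z, d)}.
Apply σ_{B > 22}; surviving tuples: {(26, 30, v, t), (26, 30, v, y), (33, 14, w, t), (33, 14, z, d), (36, 6, u, z), (37, 19, s, t), (37, 19, s, y), (39, 37, v, t), (39, 37, v, y)}
π_{F, A, B} gives {(14, w, 33), (14, z, 33), (19, s, 37), (30, v, 26), (37, v, 39), (6, u, 36)} (3 duplicate(s) eliminated).

{(14, w, 33), (14, z, 33), (19, s, 37), (30, v, 26), (37, v, 39), (6, u, 36)}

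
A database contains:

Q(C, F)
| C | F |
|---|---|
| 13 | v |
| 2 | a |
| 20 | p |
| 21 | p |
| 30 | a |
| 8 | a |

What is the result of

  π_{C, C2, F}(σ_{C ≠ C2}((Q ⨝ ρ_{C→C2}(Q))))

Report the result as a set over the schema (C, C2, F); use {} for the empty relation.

{(2, 30, a), (2, 8, a), (20, 21, p), (21, 20, p), (30, 2, a), (30, 8, a), (8, 2, a), (8, 30, a)}

ρ[C→C2]: schema becomes (C2, F); tuples unchanged.
Joining Q and ρ_{C→C2}(Q) on F yields {(13, v, 13), (2, a, 2), (2, a, 30), (2, a, 8), (20, p, 20), (20, p, 21), (21, p, 20), (21, p, 21), (30, a, 2), (30, a, 30), (30, a, 8), (8, a, 2), (8, a, 30), (8, a, 8)}.
Filtering on C ≠ C2 leaves {(2, a, 30), (2, a, 8), (20, p, 21), (21, p, 20), (30, a, 2), (30, a, 8), (8, a, 2), (8, a, 30)}.
π_{C, C2, F} gives {(2, 30, a), (2, 8, a), (20, 21, p), (21, 20, p), (30, 2, a), (30, 8, a), (8, 2, a), (8, 30, a)}.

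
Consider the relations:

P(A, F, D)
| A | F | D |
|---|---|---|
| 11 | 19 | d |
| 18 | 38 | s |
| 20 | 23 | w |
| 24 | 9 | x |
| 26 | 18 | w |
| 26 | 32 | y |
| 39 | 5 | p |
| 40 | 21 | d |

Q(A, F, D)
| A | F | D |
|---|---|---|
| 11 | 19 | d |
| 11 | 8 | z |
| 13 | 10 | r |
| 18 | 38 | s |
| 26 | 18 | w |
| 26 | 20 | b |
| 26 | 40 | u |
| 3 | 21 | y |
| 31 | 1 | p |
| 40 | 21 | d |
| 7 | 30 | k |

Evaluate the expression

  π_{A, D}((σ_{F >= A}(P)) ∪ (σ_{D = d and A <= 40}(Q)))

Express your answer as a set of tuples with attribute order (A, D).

σ[F >= A]: keep tuples satisfying F >= A → {(11, 19, d), (18, 38, s), (20, 23, w), (26, 32, y)}
σ[D = d and A <= 40]: keep tuples satisfying D = d and A <= 40 → {(11, 19, d), (40, 21, d)}
Taking the union: {(11, 19, d), (18, 38, s), (20, 23, w), (26, 32, y), (40, 21, d)}
Projecting to A, D: {(11, d), (18, s), (20, w), (26, y), (40, d)}

{(11, d), (18, s), (20, w), (26, y), (40, d)}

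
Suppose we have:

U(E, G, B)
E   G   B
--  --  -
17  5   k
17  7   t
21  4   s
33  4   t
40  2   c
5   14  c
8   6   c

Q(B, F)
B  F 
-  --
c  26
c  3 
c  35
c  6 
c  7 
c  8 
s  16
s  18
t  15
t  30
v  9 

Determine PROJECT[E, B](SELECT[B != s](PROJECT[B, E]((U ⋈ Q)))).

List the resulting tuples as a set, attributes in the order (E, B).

{(17, t), (33, t), (40, c), (5, c), (8, c)}

Natural join on B: {(17, 7, t, 15), (17, 7, t, 30), (21, 4, s, 16), (21, 4, s, 18), (33, 4, t, 15), (33, 4, t, 30), (40, 2, c, 26), (40, 2, c, 3), (40, 2, c, 35), (40, 2, c, 6), (40, 2, c, 7), (40, 2, c, 8), (5, 14, c, 26), (5, 14, c, 3), (5, 14, c, 35), (5, 14, c, 6), (5, 14, c, 7), (5, 14, c, 8), (8, 6, c, 26), (8, 6, c, 3), (8, 6, c, 35), (8, 6, c, 6), (8, 6, c, 7), (8, 6, c, 8)}
Keep only column(s) B, E (18 duplicate(s) eliminated): {(c, 40), (c, 5), (c, 8), (s, 21), (t, 17), (t, 33)}
Apply σ_{B != s}; surviving tuples: {(c, 40), (c, 5), (c, 8), (t, 17), (t, 33)}
Keep only column(s) E, B: {(17, t), (33, t), (40, c), (5, c), (8, c)}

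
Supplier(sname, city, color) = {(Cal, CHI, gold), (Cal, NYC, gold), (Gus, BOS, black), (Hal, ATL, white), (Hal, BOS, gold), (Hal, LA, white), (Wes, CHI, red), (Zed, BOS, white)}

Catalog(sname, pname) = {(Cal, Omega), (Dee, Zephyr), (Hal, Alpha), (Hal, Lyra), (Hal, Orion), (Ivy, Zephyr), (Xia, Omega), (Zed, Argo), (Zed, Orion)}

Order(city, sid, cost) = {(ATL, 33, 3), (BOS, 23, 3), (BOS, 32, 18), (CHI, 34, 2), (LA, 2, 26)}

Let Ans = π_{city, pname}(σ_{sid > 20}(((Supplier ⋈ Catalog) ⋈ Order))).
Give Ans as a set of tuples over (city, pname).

{(ATL, Alpha), (ATL, Lyra), (ATL, Orion), (BOS, Alpha), (BOS, Argo), (BOS, Lyra), (BOS, Orion), (CHI, Omega)}

Supplier ⋈ Catalog (natural join on sname): {(Cal, CHI, gold, Omega), (Cal, NYC, gold, Omega), (Hal, ATL, white, Alpha), (Hal, ATL, white, Lyra), (Hal, ATL, white, Orion), (Hal, BOS, gold, Alpha), (Hal, BOS, gold, Lyra), (Hal, BOS, gold, Orion), (Hal, LA, white, Alpha), (Hal, LA, white, Lyra), (Hal, LA, white, Orion), (Zed, BOS, white, Argo), (Zed, BOS, white, Orion)}
(Supplier ⋈ Catalog) ⋈ Order (natural join on city): {(Cal, CHI, gold, Omega, 34, 2), (Hal, ATL, white, Alpha, 33, 3), (Hal, ATL, white, Lyra, 33, 3), (Hal, ATL, white, Orion, 33, 3), (Hal, BOS, gold, Alpha, 23, 3), (Hal, BOS, gold, Alpha, 32, 18), (Hal, BOS, gold, Lyra, 23, 3), (Hal, BOS, gold, Lyra, 32, 18), (Hal, BOS, gold, Orion, 23, 3), (Hal, BOS, gold, Orion, 32, 18), (Hal, LA, white, Alpha, 2, 26), (Hal, LA, white, Lyra, 2, 26), (Hal, LA, white, Orion, 2, 26), (Zed, BOS, white, Argo, 23, 3), (Zed, BOS, white, Argo, 32, 18), (Zed, BOS, white, Orion, 23, 3), (Zed, BOS, white, Orion, 32, 18)}
Filtering on sid > 20 leaves {(Cal, CHI, gold, Omega, 34, 2), (Hal, ATL, white, Alpha, 33, 3), (Hal, ATL, white, Lyra, 33, 3), (Hal, ATL, white, Orion, 33, 3), (Hal, BOS, gold, Alpha, 23, 3), (Hal, BOS, gold, Alpha, 32, 18), (Hal, BOS, gold, Lyra, 23, 3), (Hal, BOS, gold, Lyra, 32, 18), (Hal, BOS, gold, Orion, 23, 3), (Hal, BOS, gold, Orion, 32, 18), (Zed, BOS, white, Argo, 23, 3), (Zed, BOS, white, Argo, 32, 18), (Zed, BOS, white, Orion, 23, 3), (Zed, BOS, white, Orion, 32, 18)}.
Projecting to city, pname (6 duplicate(s) eliminated): {(ATL, Alpha), (ATL, Lyra), (ATL, Orion), (BOS, Alpha), (BOS, Argo), (BOS, Lyra), (BOS, Orion), (CHI, Omega)}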